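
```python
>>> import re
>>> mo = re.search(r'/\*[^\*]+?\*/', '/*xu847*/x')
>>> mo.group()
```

Unlike `match`, `search` isn't anchored — it looks for the pattern anywhere in the string.
The match spans [0:9] → '/*xu847*/'.

'/*xu847*/'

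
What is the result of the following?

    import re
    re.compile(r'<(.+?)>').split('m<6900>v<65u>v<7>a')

Lazy quantifiers expand one character at a time until the remainder of the pattern can match.
With a capturing group present, the delimiter's captured portion is kept in the result list.

['m', '6900', 'v', '65u', 'v', '7', 'a']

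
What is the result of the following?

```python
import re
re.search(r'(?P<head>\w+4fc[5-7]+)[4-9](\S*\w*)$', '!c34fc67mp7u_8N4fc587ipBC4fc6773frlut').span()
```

(1, 37)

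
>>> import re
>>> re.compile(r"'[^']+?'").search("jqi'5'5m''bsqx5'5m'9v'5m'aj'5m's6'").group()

"'5'"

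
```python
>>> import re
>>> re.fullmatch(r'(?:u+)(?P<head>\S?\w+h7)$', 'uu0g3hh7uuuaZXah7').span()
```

The pattern matches one or more of a literal 'u' (non-capturing group); then optionally a non-whitespace character, then one or more of a word character, then the literal 'h7' (captured as 'head'); then anchored at the end.
For `fullmatch`, every character of the input must be accounted for by the pattern.
The match spans [0:17] → 'uu0g3hh7uuuaZXah7'.
Captured: group 1 = '0g3hh7uuuaZXah7'.

(0, 17)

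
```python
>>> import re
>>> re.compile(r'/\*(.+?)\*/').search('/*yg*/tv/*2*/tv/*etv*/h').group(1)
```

'yg'

The match spans [0:6] → '/*yg*/'.
Captured: group 1 = 'yg'.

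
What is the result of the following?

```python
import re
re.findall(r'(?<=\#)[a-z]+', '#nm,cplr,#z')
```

Lookahead/lookbehind check context without consuming it, so the matched span excludes the asserted characters.
`findall` yields the raw match text (2 of them) because the pattern has no groups.

['nm', 'z']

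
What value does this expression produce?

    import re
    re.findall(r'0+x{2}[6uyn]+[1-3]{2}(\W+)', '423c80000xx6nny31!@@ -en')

The pattern matches one or more of the literal '0', then exactly 2 of the literal 'x'; then one or more of one of [6uyn], then exactly 2 of a character in [1-3]; then one or more of a non-word character (captured).
One capturing group, so `findall` returns just the captured substring from the one match — 1 in all.

['!@@ -']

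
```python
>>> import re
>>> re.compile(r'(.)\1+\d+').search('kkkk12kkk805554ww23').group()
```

A backreference is literal: `\1` must see the identical characters the first group matched.
Unlike `match`, `search` isn't anchored — it looks for the pattern anywhere in the string.
The match spans [0:6] → 'kkkk12'.
Captured: group 1 = 'k'.

'kkkk12'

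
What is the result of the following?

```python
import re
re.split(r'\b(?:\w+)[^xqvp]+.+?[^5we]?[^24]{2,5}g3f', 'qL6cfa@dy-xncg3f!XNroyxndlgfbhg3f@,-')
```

['', '!', '@,-']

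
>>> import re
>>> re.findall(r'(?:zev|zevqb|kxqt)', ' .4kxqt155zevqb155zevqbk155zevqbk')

['kxqt', 'zev', 'zev', 'zev']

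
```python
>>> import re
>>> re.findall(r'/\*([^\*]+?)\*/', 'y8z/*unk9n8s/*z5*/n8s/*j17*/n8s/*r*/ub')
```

['z5', 'j17', 'r']

Walking the string: at [12:18] match '/*z5*/', group 1 = 'z5'; at [21:28] match '/*j17*/', group 1 = 'j17'; at [31:36] match '/*r*/', group 1 = 'r'.
Because there's exactly one group, `findall` drops the full match and keeps group 1 from each hit.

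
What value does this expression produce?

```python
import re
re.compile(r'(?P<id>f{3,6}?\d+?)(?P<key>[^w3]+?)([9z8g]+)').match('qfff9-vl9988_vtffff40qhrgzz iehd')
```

None

Pattern: 3 to 6 of a literal 'f' (lazy), then one or more of a digit (lazy) (captured as 'id'); then one or more of any character except [w3] (lazy) (captured as 'key'); then one or more of one of [9z8g] (captured).
`match` is anchored at position 0; if the pattern doesn't fit there, it returns None.
Here position 0 doesn't satisfy it, so the call returns None.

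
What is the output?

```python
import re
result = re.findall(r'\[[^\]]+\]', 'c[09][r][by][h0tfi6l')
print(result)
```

Matches: at [1:5] → '[09]'; at [5:8] → '[r]'; at [8:12] → '[by]'.
No capturing groups, so `findall` returns the 3 full match strings.

['[09]', '[r]', '[by]']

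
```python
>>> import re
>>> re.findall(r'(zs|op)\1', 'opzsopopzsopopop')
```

`\1` has to match the exact text group 1 already captured.
Scanning left to right: at [4:8] match 'opop', group 1 = 'op'; at [10:14] match 'opop', group 1 = 'op'.
With a single group, `findall` returns only what that group captured — 2 items.

['op', 'op']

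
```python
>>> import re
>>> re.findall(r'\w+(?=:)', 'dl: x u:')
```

The `(?=…)`/`(?<=…)` assertion just peeks at neighbouring text; it doesn't advance the match position.
Walking the string: at [0:2] → 'dl'; at [6:7] → 'u'.
`findall` yields the raw match text (2 of them) because the pattern has no groups.

['dl', 'u']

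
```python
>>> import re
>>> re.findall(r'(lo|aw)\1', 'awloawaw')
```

`\1` has to match the exact text group 1 already captured.
Because there's exactly one group, `findall` drops the full match and keeps group 1 from the one hit.

['aw']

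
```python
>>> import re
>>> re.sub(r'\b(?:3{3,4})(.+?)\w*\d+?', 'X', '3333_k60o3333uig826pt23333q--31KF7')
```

'Xq--31KF7'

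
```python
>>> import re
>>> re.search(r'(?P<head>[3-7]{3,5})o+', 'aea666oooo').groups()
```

('666',)

Pattern: 3 to 5 of a character in [3-7] (captured as 'head'); then one or more of a literal 'o'.
`search` walks the string left to right and returns the first match it finds.
The match spans [3:10] → '666oooo'.
Captured: group 1 = '666'.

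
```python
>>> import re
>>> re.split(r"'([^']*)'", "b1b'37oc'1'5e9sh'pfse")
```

Matches to split on: at [3:9] → "'37oc'"; at [10:17] → "'5e9sh'".
With a capturing group present, the delimiter's captured portion is kept in the result list.

['b1b', '37oc', '1', '5e9sh', 'pfse']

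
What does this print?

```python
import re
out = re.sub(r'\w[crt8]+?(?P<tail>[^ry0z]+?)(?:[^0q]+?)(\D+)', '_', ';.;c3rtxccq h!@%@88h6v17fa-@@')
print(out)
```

Pattern: a word character; then one or more of one of [crt8] (lazy); then one or more of any character except [ry0z] (lazy) (captured as 'tail'); then one or more of any character except [0q] (lazy) (non-capturing group); then one or more of a non-digit (captured).
A non-greedy quantifier consumes as few characters as it can — just enough that the remainder of the pattern still matches from where it stops; whatever follows it matches normally.
Matches: at [4:17] → '3rtxccq h!@%@'; at [17:22] → '88h6v'.
`sub` substitutes '_' at each match site.

;.;c__17fa-@@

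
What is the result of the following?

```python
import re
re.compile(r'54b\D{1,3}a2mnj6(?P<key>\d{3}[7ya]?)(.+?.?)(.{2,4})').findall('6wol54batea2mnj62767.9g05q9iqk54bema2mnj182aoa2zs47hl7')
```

[('2767', '.9', 'g05q')]

Lazy quantifiers expand one character at a time until the remainder of the pattern can match.
Multiple groups make `findall` return tuples — one 3-tuple for the one match.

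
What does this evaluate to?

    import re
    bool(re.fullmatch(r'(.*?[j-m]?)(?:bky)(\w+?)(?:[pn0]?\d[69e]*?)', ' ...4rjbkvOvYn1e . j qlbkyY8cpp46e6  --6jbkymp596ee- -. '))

False

This matches zero or more of any character (lazy), then optionally a character in [j-m] (captured); then the literal 'bk', then a literal 'y' (non-capturing group); then one or more of a word character (lazy) (captured); then optionally one of [pn0], then a digit, then zero or more of one of [69e] (lazy) (non-capturing group).
`re.fullmatch` requires the pattern to consume the entire string.
Here there's no way to consume every character, so the call returns None, and `bool(None)` is False.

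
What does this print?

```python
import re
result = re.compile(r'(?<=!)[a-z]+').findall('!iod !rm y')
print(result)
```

The lookaround is zero-width — it requires the adjacent text to match without consuming it, so the asserted text isn't part of the match.
Scanning left to right: at [1:4] → 'iod'; at [6:8] → 'rm'.
Since nothing is captured, `findall` lists the 2 matched substrings directly.

['iod', 'rm']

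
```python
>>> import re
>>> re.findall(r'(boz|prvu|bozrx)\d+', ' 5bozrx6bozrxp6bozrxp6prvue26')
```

Because there's exactly one group, `findall` drops the full match and keeps group 1 from the one hit.

['bozrx']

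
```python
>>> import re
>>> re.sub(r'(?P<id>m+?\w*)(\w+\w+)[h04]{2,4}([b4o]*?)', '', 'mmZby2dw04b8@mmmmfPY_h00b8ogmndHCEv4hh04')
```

'b8@'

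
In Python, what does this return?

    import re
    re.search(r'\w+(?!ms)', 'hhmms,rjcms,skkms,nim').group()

`(?!…)`/`(?<!…)` only lets a position through if the neighbouring text does NOT match; no characters are consumed.
`re.search` tries every starting position until one works.
The match spans [0:5] → 'hhmms'.

'hhmms'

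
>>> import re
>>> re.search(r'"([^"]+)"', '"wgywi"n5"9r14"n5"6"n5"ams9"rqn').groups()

The match spans [0:7] → '"wgywi"'.
Captured: group 1 = 'wgywi'.

('wgywi',)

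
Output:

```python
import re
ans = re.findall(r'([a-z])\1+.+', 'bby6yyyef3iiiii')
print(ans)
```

`\1` is not a pattern — it's the concrete string captured by group 1, re-applied verbatim.
Matches: at [0:15] match 'bby6yyyef3iiiii', group 1 = 'b'.
With a single group, `findall` returns only what that group captured — 1 item.

['b']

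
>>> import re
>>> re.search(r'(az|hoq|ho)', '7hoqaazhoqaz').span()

`|` is ordered: at each position the engine commits to the first alternative that works.
The match spans [1:4] → 'hoq'.

(1, 4)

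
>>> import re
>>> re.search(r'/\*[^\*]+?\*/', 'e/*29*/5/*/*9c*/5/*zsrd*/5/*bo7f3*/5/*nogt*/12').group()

'/*29*/'

The match spans [1:7] → '/*29*/'.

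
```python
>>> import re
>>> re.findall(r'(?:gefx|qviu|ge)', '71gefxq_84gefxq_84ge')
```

Alternation isn't longest-match — the leftmost alternative that fits at this position is chosen.
Since nothing is captured, `findall` lists the 3 matched substrings directly.

['gefx', 'gefx', 'ge']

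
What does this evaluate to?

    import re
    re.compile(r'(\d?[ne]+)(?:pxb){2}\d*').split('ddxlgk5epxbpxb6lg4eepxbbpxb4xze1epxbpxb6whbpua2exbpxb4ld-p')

['ddxlgk', '5e', 'lg4eepxbbpxb4xze', '1e', 'whbpua2exbpxb4ld-p']

The pattern matches optionally a digit, then one or more of one of [ne] (captured); then the literal 'pxb' repeated 2 times, then zero or more of a digit.
Matches to split on: at [6:15] → '5epxbpxb6'; at [31:40] → '1epxbpxb6'.
`re.split` interleaves the captured-group text with the surrounding fragments.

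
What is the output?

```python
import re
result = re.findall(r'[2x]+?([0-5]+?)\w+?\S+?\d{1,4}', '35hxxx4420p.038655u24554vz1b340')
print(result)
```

['4', '4']

Lazy quantifiers expand one character at a time until the remainder of the pattern can match.
`findall` collects group 1 from each match (2 total).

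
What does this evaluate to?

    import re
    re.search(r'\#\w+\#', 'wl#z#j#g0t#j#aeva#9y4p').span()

(2, 5)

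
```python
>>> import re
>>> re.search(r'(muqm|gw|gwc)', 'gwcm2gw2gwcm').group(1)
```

The match spans [0:2] → 'gw'.
Captured: group 1 = 'gw'.

'gw'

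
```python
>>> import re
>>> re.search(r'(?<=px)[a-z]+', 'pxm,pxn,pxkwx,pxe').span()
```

The `(?=…)`/`(?<=…)` assertion just peeks at neighbouring text; it doesn't advance the match position.
The match spans [2:3] → 'm'.

(2, 3)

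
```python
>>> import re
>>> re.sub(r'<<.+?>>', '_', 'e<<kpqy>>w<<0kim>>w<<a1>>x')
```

'e_w_w_x'

Lazy quantifiers expand one character at a time until the remainder of the pattern can match.
Matches: at [1:9] → '<<kpqy>>'; at [10:18] → '<<0kim>>'; at [19:25] → '<<a1>>'.
Each match is replaced by '_'.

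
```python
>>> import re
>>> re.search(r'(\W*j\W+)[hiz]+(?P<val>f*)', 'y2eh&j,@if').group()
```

The match spans [4:10] → '&j,@if'.

'&j,@if'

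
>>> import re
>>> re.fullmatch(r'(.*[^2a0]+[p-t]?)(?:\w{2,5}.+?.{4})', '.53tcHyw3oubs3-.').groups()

('.53tcHyw3',)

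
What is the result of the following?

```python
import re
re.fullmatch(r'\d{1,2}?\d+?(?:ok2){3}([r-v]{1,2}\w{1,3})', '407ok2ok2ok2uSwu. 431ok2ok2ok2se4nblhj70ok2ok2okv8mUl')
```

None

`re.fullmatch` requires the pattern to consume the entire string.
Here there's no way to consume every character, so the call returns None.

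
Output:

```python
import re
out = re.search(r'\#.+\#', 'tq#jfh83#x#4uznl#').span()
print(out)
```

(2, 17)

The match spans [2:17] → '#jfh83#x#4uznl#'.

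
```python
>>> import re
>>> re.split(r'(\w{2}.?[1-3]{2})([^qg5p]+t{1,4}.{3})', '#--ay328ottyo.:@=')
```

Pattern: exactly 2 of a word character, then optionally any character, then exactly 2 of a character in [1-3] (captured); then one or more of any character except [qg5p], then 1 to 4 of a literal 't', then exactly 3 of any character (captured).
Matches to split on: at [3:14] → 'ay328ottyo.'.
With a capturing group present, the delimiter's captured portion is kept in the result list.

['#--', 'ay32', '8ottyo.', ':@=']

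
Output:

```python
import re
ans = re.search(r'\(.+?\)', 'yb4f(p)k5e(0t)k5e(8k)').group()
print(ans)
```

Because the quantifier is non-greedy, it stops expanding at the earliest point where the rest of the pattern can succeed.
`search` walks the string left to right and returns the first match it finds.
The match spans [4:7] → '(p)'.

(p)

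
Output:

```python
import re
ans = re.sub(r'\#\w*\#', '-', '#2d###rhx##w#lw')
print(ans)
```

--rhx-w#lw

Matches: at [0:4] → '#2d#'; at [4:6] → '##'; at [9:11] → '##'.
Every occurrence is swapped for '-'.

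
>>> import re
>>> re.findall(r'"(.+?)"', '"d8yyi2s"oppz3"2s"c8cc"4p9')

The `?` after the quantifier makes it lazy — it takes as little as possible before letting the rest of the pattern try.
Matches: at [0:9] match '"d8yyi2s"', group 1 = 'd8yyi2s'; at [14:18] match '"2s"', group 1 = '2s'.
With a single group, `findall` returns only what that group captured — 2 items.

['d8yyi2s', '2s']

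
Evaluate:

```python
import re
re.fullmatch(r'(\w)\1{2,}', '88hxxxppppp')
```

None

A backreference is literal: `\1` must see the identical characters the first group matched.
`re.fullmatch` requires the pattern to consume the entire string.
Here the string isn't matched end-to-end, so the call returns None.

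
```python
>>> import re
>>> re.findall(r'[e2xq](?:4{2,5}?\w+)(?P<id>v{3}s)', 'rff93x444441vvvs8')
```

Pattern: one of [e2xq]; then 2 to 5 of a literal '4' (lazy), then one or more of a word character (non-capturing group); then exactly 3 of a literal 'v', then the literal 's' (captured as 'id').
Scanning left to right: at [5:16] match 'x444441vvvs', group 1 = 'vvvs'.
`findall` collects group 1 from the one match (1 total).

['vvvs']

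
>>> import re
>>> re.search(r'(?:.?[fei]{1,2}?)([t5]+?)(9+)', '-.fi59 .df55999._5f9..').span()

(1, 6)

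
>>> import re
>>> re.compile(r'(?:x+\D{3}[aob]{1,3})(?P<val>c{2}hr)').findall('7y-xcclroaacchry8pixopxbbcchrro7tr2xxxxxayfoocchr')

['cchr', 'cchr']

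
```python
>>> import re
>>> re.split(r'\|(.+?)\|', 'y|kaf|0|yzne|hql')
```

['y', 'kaf', '0', 'yzne', 'hql']

Because the pattern has a capturing group, `split` also inserts each captured text between the pieces.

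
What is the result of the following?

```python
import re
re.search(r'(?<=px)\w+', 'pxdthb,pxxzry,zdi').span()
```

(2, 6)

Because the assertion is zero-width, the text it checks is not consumed and won't appear in the result.
The match spans [2:6] → 'dthb'.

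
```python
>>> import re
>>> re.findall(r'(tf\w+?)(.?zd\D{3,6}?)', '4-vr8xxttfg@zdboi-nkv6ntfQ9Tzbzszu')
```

Because the quantifier is non-greedy, it stops expanding at the earliest point where the rest of the pattern can succeed.
`findall` packs the 2 group values into a tuple for every match.

[('tfg', '@zdboi')]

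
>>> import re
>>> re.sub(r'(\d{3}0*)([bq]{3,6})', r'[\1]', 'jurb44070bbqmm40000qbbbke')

This matches exactly 3 of a digit, then zero or more of a literal '0' (captured); then 3 to 6 of one of [bq] (captured).
Matches: at [5:12] → '4070bbq'; at [14:23] → '40000qbbb'.
The replacement refers to a captured group, so each match is rewritten using its own captured text.

'jurb4[4070]mm[40000]ke'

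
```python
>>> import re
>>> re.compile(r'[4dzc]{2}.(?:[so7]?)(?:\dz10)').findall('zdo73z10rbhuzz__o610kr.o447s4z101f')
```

This matches exactly 2 of one of [4dzc], then any character; then optionally one of [so7] (non-capturing group); then a digit, then the literal 'z10' (non-capturing group).
Matches: at [0:8] → 'zdo73z10'; at [24:32] → '447s4z10'.
No capturing groups, so `findall` returns the 2 full match strings.

['zdo73z10', '447s4z10']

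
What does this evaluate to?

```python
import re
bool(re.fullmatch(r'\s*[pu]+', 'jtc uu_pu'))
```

This matches zero or more of whitespace; then one or more of one of [pu].
For `fullmatch`, every character of the input must be accounted for by the pattern.
Here the pattern can't cover the whole string, so the call returns None, and `bool(None)` is False.

False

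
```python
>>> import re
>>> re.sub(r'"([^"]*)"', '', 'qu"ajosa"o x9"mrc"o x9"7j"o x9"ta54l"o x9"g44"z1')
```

Each match is replaced by ''.

'quo x9o x9o x9o x9z1'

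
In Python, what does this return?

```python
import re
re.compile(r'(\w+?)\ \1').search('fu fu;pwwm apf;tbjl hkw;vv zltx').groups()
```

The match spans [0:5] → 'fu fu'.
Captured: group 1 = 'fu'.

('fu',)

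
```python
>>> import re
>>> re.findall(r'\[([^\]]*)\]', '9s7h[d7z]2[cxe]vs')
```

With a single group, `findall` returns only what that group captured — 2 items.

['d7z', 'cxe']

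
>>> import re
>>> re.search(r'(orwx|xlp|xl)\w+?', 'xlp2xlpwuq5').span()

`|` is ordered: at each position the engine commits to the first alternative that works.
`re.search` tries every starting position until one works.
The match spans [0:4] → 'xlp2'.
Captured: group 1 = 'xlp'.

(0, 4)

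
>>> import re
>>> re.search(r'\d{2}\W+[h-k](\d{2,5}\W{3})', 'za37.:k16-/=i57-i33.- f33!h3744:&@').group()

'37.:k16-/='

This matches exactly 2 of a digit; then one or more of a non-word character, then a character in [h-k]; then 2 to 5 of a digit, then exactly 3 of a non-word character (captured).
`search` walks the string left to right and returns the first match it finds.
The match spans [2:12] → '37.:k16-/='.
Captured: group 1 = '16-/='.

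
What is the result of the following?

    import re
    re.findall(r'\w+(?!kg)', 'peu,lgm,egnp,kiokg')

`(?!…)`/`(?<!…)` only lets a position through if the neighbouring text does NOT match; no characters are consumed.
Walking the string: at [0:3] → 'peu'; at [4:7] → 'lgm'; at [8:12] → 'egnp'; at [13:18] → 'kiokg'.
Since nothing is captured, `findall` lists the 4 matched substrings directly.

['peu', 'lgm', 'egnp', 'kiokg']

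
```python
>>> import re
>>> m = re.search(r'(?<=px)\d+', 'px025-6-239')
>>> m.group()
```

'025'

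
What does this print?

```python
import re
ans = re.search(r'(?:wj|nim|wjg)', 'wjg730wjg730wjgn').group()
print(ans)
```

wj

Alternation tries branches left to right and keeps the first one that lets the overall match succeed at that position.
`re.search` tries every starting position until one works.
The match spans [0:2] → 'wj'.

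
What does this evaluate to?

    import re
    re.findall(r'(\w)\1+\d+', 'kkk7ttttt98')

After group 1 captures some text, `\1` only succeeds where that same text appears again.
Scanning left to right: at [0:4] match 'kkk7', group 1 = 'k'; at [4:11] match 'ttttt98', group 1 = 't'.
One capturing group, so `findall` returns just the captured substring from each match — 2 in all.

['k', 't']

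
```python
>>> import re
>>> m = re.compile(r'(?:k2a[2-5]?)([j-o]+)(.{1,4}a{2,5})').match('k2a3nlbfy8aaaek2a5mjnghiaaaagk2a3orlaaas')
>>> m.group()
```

'k2a3nlbfy8aaa'

This matches the literal 'k2a', then optionally a character in [2-5] (non-capturing group); then one or more of a character in [j-o] (captured); then 1 to 4 of any character, then 2 to 5 of the literal 'a' (captured).
`match` is anchored at position 0; if the pattern doesn't fit there, it returns None.
The match spans [0:13] → 'k2a3nlbfy8aaa'.
Captured: group 1 = 'nl', group 2 = 'bfy8aaa'.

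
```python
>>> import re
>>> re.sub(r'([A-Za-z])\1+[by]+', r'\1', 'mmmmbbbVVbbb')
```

'mV'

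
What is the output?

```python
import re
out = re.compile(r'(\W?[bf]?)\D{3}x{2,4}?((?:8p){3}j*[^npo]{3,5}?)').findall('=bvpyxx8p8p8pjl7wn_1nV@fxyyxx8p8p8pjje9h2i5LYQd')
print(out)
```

Pattern: optionally a non-word character, then optionally one of [bf] (captured); then exactly 3 of a non-digit, then 2 to 4 of the literal 'x' (lazy); then the literal '8p' repeated 3 times, then zero or more of the literal 'j', then 3 to 5 of any character except [npo] (lazy) (captured).
Because the quantifier is non-greedy, it stops expanding at the earliest point where the rest of the pattern can succeed.
Walking the string: at [0:17] match '=bvpyxx8p8p8pjl7w', groups = ('=b', '8p8p8pjl7w'); at [22:40] match '@fxyyxx8p8p8pjje9h', groups = ('@f', '8p8p8pjje9h').
With 2 capturing groups, `findall` returns a 2-tuple per match.

[('=b', '8p8p8pjl7w'), ('@f', '8p8p8pjje9h')]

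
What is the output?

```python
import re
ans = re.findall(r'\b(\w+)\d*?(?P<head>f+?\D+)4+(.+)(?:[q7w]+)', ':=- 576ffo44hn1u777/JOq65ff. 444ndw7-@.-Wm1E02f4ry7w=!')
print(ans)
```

The pattern matches a word boundary (`\b`, zero-width); then one or more of a word character (captured); then zero or more of a digit (lazy); then one or more of a literal 'f' (lazy), then one or more of a non-digit (captured as 'head'); then one or more of a literal '4'; then one or more of any character (captured); then one or more of one of [q7w] (non-capturing group).
Matches: at [4:52] match '576ffo44hn1u777/JOq65ff. 444ndw7-@.-Wm1E02f4ry7w', groups = ('576f', 'fo', 'hn1u777/JOq65ff. 444ndw7-@.-Wm1E02f4ry7').
`findall` packs the 3 group values into a tuple for every match.

[('576f', 'fo', 'hn1u777/JOq65ff. 444ndw7-@.-Wm1E02f4ry7')]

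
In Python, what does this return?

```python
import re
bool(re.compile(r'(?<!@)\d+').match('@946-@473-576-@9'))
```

False

Because the assertion is negative and zero-width, positions next to the forbidden text are skipped.
`match` is anchored at position 0; if the pattern doesn't fit there, it returns None.
Here the string doesn't start with a match, so the call returns None, and `bool(None)` is False.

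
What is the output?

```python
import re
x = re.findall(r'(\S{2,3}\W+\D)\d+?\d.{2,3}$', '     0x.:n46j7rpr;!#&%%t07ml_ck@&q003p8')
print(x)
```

['_ck@&q']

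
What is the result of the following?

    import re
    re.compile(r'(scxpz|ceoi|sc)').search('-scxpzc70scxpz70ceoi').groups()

`|` is ordered: at each position the engine commits to the first alternative that works.
`search` walks the string left to right and returns the first match it finds.
The match spans [1:6] → 'scxpz'.
Captured: group 1 = 'scxpz'.

('scxpz',)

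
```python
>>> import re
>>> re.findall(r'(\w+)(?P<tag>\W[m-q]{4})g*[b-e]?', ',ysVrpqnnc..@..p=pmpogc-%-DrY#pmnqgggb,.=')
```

[('p', '=pmpo'), ('DrY', '#pmnq')]

The pattern matches one or more of a word character (captured); then a non-word character, then exactly 4 of a character in [m-q] (captured as 'tag'); then zero or more of the literal 'g', then optionally a character in [b-e].
`findall` packs the 2 group values into a tuple for every match.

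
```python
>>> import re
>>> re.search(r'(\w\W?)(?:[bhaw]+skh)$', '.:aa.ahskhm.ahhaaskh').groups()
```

('m.',)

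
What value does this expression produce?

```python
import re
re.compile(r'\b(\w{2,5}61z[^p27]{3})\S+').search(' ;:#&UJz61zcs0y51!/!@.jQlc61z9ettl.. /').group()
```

'UJz61zcs0y51!/!@.jQlc61z9ettl..'

The pattern matches a word boundary (`\b`, zero-width); then 2 to 5 of a word character, then the literal '61z', then exactly 3 of any character except [p27] (captured); then one or more of a non-whitespace character.
`re.search` tries every starting position until one works.
The match spans [5:36] → 'UJz61zcs0y51!/!@.jQlc61z9ettl..'.
Captured: group 1 = 'UJz61zcs0'.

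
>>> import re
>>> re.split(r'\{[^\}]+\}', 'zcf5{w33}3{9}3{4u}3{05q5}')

Matches to split on: at [4:9] → '{w33}'; at [10:13] → '{9}'; at [14:18] → '{4u}'; at [19:25] → '{05q5}'.
Splitting on the pattern gives 5 pieces.

['zcf5', '3', '3', '3', '']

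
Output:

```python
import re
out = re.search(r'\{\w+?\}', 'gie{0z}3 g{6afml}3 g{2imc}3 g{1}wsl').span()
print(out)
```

The match spans [3:7] → '{0z}'.

(3, 7)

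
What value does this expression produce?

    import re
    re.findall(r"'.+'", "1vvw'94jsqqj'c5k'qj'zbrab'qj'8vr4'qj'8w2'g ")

["'94jsqqj'c5k'qj'zbrab'qj'8vr4'qj'8w2'"]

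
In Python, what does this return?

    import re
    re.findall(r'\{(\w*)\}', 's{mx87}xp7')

Walking the string: at [1:7] match '{mx87}', group 1 = 'mx87'.
Because there's exactly one group, `findall` drops the full match and keeps group 1 from the one hit.

['mx87']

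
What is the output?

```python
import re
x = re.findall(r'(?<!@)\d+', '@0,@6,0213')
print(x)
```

['0213']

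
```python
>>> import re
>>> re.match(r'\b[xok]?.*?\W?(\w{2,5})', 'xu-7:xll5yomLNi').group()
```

'xu-7:xll5y'

With `match`, the pattern is implicitly anchored at the beginning.
The match spans [0:10] → 'xu-7:xll5y'.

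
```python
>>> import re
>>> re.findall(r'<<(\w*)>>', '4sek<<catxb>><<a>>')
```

['catxb', 'a']

Because there's exactly one group, `findall` drops the full match and keeps group 1 from each hit.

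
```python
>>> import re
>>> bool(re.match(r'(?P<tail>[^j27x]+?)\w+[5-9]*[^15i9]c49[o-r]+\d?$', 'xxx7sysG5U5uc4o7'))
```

False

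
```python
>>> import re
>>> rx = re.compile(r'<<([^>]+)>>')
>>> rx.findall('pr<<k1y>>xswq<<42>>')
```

Matches: at [2:9] match '<<k1y>>', group 1 = 'k1y'; at [13:19] match '<<42>>', group 1 = '42'.
`findall` collects group 1 from each match (2 total).

['k1y', '42']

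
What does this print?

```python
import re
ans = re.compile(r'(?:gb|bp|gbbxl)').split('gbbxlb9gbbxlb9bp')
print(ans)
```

['', 'bxlb9', 'bxlb9', '']

Alternation isn't longest-match — the leftmost alternative that fits at this position is chosen.
Matches to split on: at [0:2] → 'gb'; at [7:9] → 'gb'; at [14:16] → 'bp'.
Each match becomes a cut point; 4 segments remain.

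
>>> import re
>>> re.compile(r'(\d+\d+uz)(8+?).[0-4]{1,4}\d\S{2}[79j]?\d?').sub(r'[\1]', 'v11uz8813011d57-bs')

'v[11uz]-bs'

The pattern matches one or more of a digit, then one or more of a digit, then the literal 'uz' (captured); then one or more of a literal '8' (lazy) (captured); then any character, then 1 to 4 of a character in [0-4], then a digit; then exactly 2 of a non-whitespace character, then optionally one of [79j], then optionally a digit.
Matches: at [1:15] → '11uz8813011d57'.
`\1` in the replacement pulls in group 1's text for each match.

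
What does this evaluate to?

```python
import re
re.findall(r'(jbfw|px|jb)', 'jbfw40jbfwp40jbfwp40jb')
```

['jbfw', 'jbfw', 'jbfw', 'jb']

Branches in `(...|...)` are attempted left-to-right; the first branch that allows the whole pattern to succeed is taken.
Because there's exactly one group, `findall` drops the full match and keeps group 1 from each hit.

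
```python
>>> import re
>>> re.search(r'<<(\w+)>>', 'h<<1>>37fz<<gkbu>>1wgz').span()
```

(1, 6)

`re.search` tries every starting position until one works.
The match spans [1:6] → '<<1>>'.
Captured: group 1 = '1'.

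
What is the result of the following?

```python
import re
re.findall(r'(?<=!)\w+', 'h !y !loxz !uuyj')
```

['y', 'loxz', 'uuyj']

Lookahead/lookbehind check context without consuming it, so the matched span excludes the asserted characters.
Scanning left to right: at [3:4] → 'y'; at [6:10] → 'loxz'; at [12:16] → 'uuyj'.
No capturing groups, so `findall` returns the 3 full match strings.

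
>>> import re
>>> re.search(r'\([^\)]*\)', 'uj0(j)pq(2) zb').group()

'(j)'

`re.search` scans for the first position where the pattern succeeds.
The match spans [3:6] → '(j)'.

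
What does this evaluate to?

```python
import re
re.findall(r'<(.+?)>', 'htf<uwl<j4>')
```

['uwl<j4']

Matches: at [3:11] match '<uwl<j4>', group 1 = 'uwl<j4'.
`findall` collects group 1 from the one match (1 total).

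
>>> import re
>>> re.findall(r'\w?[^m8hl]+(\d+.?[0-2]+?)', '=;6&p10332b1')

['2b1']

With a single group, `findall` returns only what that group captured — 1 item.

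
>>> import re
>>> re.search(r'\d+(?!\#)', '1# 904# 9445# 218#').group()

The negative lookaround is zero-width — it rules out positions where the adjacent text would match, without consuming anything.
The match spans [3:5] → '90'.

'90'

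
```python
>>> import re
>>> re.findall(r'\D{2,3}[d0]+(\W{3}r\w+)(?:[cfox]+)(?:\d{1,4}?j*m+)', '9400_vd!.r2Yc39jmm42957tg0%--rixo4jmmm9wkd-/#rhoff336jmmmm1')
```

['%--rix', '-/#rhof']

The pattern matches 2 to 3 of a non-digit, then one or more of one of [d0]; then exactly 3 of a non-word character, then the literal 'r', then one or more of a word character (captured); then one or more of one of [cfox] (non-capturing group); then 1 to 4 of a digit (lazy), then zero or more of the literal 'j', then one or more of a literal 'm' (non-capturing group).
Scanning left to right: at [23:38] match 'tg0%--rixo4jmmm', group 1 = '%--rix'; at [39:58] match 'wkd-/#rhoff336jmmmm', group 1 = '-/#rhof'.
Because there's exactly one group, `findall` drops the full match and keeps group 1 from each hit.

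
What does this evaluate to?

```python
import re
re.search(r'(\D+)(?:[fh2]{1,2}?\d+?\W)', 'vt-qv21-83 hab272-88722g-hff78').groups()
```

The match spans [0:8] → 'vt-qv21-'.
Captured: group 1 = 'vt-qv'.

('vt-qv',)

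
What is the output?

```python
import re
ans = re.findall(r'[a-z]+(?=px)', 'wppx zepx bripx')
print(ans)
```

['wp', 'ze', 'bri']

The lookaround is zero-width — it requires the adjacent text to match without consuming it, so the asserted text isn't part of the match.
With no groups in the pattern, `findall` gives back each whole match — 3 here.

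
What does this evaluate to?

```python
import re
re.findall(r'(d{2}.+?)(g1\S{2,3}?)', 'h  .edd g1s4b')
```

[('dd ', 'g1s4')]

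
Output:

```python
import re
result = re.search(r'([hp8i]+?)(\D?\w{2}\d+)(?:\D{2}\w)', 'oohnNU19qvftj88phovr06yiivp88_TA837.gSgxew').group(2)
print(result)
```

nNU19

The match spans [2:11] → 'hnNU19qvf'.
Captured: group 1 = 'h', group 2 = 'nNU19'.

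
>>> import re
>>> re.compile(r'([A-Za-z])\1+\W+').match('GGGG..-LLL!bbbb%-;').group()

The backreference `\1` re-matches whatever the first group consumed, character for character.
`re.match` only tries the pattern at the start of the string.
The match spans [0:7] → 'GGGG..-'.
Captured: group 1 = 'G'.

'GGGG..-'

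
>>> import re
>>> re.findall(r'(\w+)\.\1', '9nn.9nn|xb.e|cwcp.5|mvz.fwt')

['9nn']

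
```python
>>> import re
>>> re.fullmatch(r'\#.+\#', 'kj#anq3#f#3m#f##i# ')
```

`fullmatch` succeeds only if the pattern covers the string from start to end.
Here the string isn't matched end-to-end, so the call returns None.

None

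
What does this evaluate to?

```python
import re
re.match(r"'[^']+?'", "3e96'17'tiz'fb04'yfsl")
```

None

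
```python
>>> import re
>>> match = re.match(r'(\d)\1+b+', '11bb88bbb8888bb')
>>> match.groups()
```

('1',)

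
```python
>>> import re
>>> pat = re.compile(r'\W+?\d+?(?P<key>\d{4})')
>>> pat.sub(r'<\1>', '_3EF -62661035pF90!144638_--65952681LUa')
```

The pattern matches one or more of a non-word character (lazy), then one or more of a digit (lazy); then exactly 4 of a digit (captured as 'key').
Because the quantifier is non-greedy, it stops expanding at the earliest point where the rest of the pattern can succeed.
Matches: at [4:11] → ' -62661'; at [18:24] → '!14463'; at [26:33] → '--65952'.
The replacement refers to a captured group, so each match is rewritten using its own captured text.

'_3EF<2661>035pF90<4463>8_<5952>681LUa'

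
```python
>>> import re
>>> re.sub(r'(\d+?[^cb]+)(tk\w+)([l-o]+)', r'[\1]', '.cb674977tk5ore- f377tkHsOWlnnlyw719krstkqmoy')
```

'.cb[674977tk5ore- f377tkHsOWlnnlyw719krs]y'

This matches one or more of a digit (lazy), then one or more of any character except [cb] (captured); then the literal 'tk', then one or more of a word character (captured); then one or more of a character in [l-o] (captured).
Matches: at [3:44] → '674977tk5ore- f377tkHsOWlnnlyw719krstkqmo'.
`\1` in the replacement pulls in group 1's text for each match.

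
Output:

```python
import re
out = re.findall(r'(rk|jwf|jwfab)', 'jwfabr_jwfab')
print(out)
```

['jwf', 'jwf']

Branches in `(...|...)` are attempted left-to-right; the first branch that allows the whole pattern to succeed is taken.
Because there's exactly one group, `findall` drops the full match and keeps group 1 from each hit.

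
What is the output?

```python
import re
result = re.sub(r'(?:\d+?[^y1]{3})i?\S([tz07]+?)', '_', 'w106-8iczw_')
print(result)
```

Each match is replaced by '_'.

w_w_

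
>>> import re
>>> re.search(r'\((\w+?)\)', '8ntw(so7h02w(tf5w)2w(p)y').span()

(12, 18)

The match spans [12:18] → '(tf5w)'.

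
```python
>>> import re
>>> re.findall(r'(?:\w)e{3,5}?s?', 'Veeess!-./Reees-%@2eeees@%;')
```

Pattern: a word character (non-capturing group); then 3 to 5 of the literal 'e' (lazy), then optionally a literal 's'.
Walking the string: at [0:5] → 'Veees'; at [10:15] → 'Reees'; at [18:22] → '2eee'.
Since nothing is captured, `findall` lists the 3 matched substrings directly.

['Veees', 'Reees', '2eee']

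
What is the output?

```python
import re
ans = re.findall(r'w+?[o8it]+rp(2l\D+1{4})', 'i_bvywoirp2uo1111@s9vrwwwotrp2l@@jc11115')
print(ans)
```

This matches one or more of a literal 'w' (lazy), then one or more of one of [o8it], then the literal 'rp'; then the literal '2l', then one or more of a non-digit, then exactly 4 of a literal '1' (captured).
Scanning left to right: at [22:39] match 'wwwotrp2l@@jc1111', group 1 = '2l@@jc1111'.
One capturing group, so `findall` returns just the captured substring from the one match — 1 in all.

['2l@@jc1111']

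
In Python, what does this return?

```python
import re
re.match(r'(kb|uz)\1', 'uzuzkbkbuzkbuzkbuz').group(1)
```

'uz'

The match spans [0:4] → 'uzuz'.
Captured: group 1 = 'uz'.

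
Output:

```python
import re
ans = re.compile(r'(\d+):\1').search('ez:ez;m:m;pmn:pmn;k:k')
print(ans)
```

None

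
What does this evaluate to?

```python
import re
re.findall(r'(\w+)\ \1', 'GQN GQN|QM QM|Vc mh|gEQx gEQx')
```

['GQN', 'QM', 'gEQx']

`\1` has to match the exact text group 1 already captured.
One capturing group, so `findall` returns just the captured substring from each match — 3 in all.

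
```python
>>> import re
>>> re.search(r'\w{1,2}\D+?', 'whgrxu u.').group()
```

'whg'

With the lazy modifier that quantifier settles for the fewest repetitions that let the rest of the pattern succeed (the atoms after it are unaffected and can still be greedy).
The match spans [0:3] → 'whg'.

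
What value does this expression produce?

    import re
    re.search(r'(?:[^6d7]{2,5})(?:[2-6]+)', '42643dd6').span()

The pattern matches 2 to 5 of any character except [6d7] (non-capturing group); then one or more of a character in [2-6] (non-capturing group).
Unlike `match`, `search` isn't anchored — it looks for the pattern anywhere in the string.
The match spans [0:5] → '42643'.

(0, 5)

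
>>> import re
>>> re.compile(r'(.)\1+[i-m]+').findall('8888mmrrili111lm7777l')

`\1` is not a pattern — it's the concrete string captured by group 1, re-applied verbatim.
Matches: at [0:6] match '8888mm', group 1 = '8'; at [6:11] match 'rrili', group 1 = 'r'; at [11:16] match '111lm', group 1 = '1'; at [16:21] match '7777l', group 1 = '7'.
One capturing group, so `findall` returns just the captured substring from each match — 4 in all.

['8', 'r', '1', '7']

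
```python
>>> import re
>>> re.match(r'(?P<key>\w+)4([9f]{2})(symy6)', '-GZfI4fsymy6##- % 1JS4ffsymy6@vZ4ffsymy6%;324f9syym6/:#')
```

None

Pattern: one or more of a word character (captured as 'key'); then a literal '4'; then exactly 2 of one of [9f] (captured); then the literal 'sym', then the literal 'y6' (captured).
`re.match` won't scan ahead — the pattern has to work from the very first character.
Here position 0 doesn't satisfy it, so the call returns None.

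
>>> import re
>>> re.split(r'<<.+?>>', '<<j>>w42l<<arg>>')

Splitting on the pattern gives 3 pieces.

['', 'w42l', '']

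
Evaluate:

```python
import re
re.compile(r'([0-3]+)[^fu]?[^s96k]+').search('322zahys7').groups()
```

('322',)

This matches one or more of a character in [0-3] (captured); then optionally any character except [fu]; then one or more of any character except [s96k].
`re.search` scans for the first position where the pattern succeeds.
The match spans [0:7] → '322zahy'.
Captured: group 1 = '322'.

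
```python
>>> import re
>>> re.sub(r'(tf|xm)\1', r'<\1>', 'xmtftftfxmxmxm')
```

'xm<tf>tf<xm>xm'

After group 1 captures some text, `\1` only succeeds where that same text appears again.
The replacement refers to a captured group, so each match is rewritten using its own captured text.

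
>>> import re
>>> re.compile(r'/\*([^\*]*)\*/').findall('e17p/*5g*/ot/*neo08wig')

['5g']

Because there's exactly one group, `findall` drops the full match and keeps group 1 from the one hit.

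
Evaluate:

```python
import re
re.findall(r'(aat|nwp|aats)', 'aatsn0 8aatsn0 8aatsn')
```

`|` is ordered: at each position the engine commits to the first alternative that works.
Matches: at [0:3] match 'aat', group 1 = 'aat'; at [8:11] match 'aat', group 1 = 'aat'; at [16:19] match 'aat', group 1 = 'aat'.
One capturing group, so `findall` returns just the captured substring from each match — 3 in all.

['aat', 'aat', 'aat']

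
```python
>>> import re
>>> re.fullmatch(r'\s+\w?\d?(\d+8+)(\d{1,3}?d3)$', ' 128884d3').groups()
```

The match spans [0:9] → ' 128884d3'.
Captured: group 1 = '888', group 2 = '4d3'.

('888', '4d3')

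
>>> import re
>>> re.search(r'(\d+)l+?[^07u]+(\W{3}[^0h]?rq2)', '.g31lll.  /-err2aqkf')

This matches one or more of a digit (captured); then one or more of a literal 'l' (lazy); then one or more of any character except [07u]; then exactly 3 of a non-word character, then optionally any character except [0h], then the literal 'rq2' (captured).
`re.search` scans for the first position where the pattern succeeds.
Here no position works, so the call returns None.

None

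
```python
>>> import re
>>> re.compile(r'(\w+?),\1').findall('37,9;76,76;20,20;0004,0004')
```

['76', '20', '0004']

`\1` has to match the exact text group 1 already captured.
Matches: at [5:10] match '76,76', group 1 = '76'; at [11:16] match '20,20', group 1 = '20'; at [17:26] match '0004,0004', group 1 = '0004'.
One capturing group, so `findall` returns just the captured substring from each match — 3 in all.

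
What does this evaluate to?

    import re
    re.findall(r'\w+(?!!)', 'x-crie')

The negative lookaround is zero-width — it rules out positions where the adjacent text would match, without consuming anything.
`findall` yields the raw match text (2 of them) because the pattern has no groups.

['x', 'crie']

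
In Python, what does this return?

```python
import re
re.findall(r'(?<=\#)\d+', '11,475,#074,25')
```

The positive lookaround only admits positions where the adjacent text matches; those characters stay outside the span.
Scanning left to right: at [8:11] → '074'.
`findall` yields the raw match text (1 of them) because the pattern has no groups.

['074']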